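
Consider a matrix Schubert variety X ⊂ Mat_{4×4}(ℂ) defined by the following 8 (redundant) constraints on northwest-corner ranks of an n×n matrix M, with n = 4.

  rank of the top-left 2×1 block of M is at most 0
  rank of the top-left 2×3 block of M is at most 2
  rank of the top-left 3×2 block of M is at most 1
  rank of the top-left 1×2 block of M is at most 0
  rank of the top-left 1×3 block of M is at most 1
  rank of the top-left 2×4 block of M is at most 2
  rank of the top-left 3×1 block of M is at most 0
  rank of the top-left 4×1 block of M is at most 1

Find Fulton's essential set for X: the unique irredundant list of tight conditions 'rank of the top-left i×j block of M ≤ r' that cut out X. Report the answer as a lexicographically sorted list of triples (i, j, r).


Propagating the 8 rank bounds to every northwest block:

  row 1: 0 0 1 1
  row 2: 0 1 2 2
  row 3: 0 1 2 3
  row 4: 1 2 3 4

reading off 1-entries of Δ²R: w = (3, 2, 4, 1).

ℓ(w)=4; the 2 essential cells (i,j,r):

[(1, 2, 0), (3, 1, 0)]


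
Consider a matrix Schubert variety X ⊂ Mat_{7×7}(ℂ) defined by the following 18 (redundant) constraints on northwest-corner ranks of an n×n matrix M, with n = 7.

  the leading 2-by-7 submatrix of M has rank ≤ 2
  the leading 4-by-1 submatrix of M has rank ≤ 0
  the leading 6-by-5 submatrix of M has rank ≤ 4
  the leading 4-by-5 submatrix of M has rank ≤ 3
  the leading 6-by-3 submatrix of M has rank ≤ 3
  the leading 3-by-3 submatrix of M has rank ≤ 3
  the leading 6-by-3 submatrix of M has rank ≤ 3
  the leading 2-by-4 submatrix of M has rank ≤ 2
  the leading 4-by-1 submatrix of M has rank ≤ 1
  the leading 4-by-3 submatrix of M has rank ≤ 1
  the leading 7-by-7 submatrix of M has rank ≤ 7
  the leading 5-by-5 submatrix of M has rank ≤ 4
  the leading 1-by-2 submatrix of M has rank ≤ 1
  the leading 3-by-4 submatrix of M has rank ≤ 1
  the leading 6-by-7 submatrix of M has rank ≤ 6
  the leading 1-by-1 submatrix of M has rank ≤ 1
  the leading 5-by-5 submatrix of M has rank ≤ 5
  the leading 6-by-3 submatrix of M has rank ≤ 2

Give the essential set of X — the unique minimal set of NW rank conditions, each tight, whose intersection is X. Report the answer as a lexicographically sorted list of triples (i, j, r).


Recovering R(i,j) via the rank-extension bound from the 18 conditions:

  R[1]: 0 | 1 | 1 | 1 | 1 | 1 | 1
  R[2]: 0 | 1 | 1 | 1 | 2 | 2 | 2
  R[3]: 0 | 1 | 1 | 1 | 2 | 3 | 3
  R[4]: 0 | 1 | 1 | 2 | 3 | 4 | 4
  R[5]: 1 | 2 | 2 | 3 | 4 | 5 | 5
  R[6]: 1 | 2 | 2 | 3 | 4 | 5 | 6
  R[7]: 1 | 2 | 3 | 4 | 5 | 6 | 7

giving w = (2, 5, 6, 4, 1, 7, 3) via Δ²R.

ℓ(w)=10; the 4 essential cells (i,j,r):

[(3, 4, 1), (4, 1, 0), (4, 3, 1), (6, 3, 2)]


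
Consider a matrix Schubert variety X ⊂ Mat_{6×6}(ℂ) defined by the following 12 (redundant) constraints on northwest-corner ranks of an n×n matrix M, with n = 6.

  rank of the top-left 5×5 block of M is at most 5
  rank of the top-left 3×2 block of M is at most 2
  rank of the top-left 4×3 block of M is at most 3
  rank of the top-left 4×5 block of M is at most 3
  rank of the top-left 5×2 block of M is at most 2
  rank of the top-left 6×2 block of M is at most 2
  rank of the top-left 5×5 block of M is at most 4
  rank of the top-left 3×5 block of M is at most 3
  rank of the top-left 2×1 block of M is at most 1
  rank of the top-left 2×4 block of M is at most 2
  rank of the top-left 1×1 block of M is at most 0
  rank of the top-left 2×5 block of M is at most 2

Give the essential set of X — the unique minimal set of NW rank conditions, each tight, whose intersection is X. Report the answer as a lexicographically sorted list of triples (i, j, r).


Reconstructing r_w from the 12 given conditions:

  row 1: 0, 1, 1, 1, 1, 1
  row 2: 1, 2, 2, 2, 2, 2
  row 3: 1, 2, 3, 3, 3, 3
  row 4: 1, 2, 3, 3, 3, 4
  row 5: 1, 2, 3, 4, 4, 5
  row 6: 1, 2, 3, 4, 5, 6

so w = (2, 1, 3, 6, 4, 5).

Rothe diagram D(w) (3 cells), 2 SE-corners (essential conditions):

[(1, 1, 0), (4, 5, 3)]


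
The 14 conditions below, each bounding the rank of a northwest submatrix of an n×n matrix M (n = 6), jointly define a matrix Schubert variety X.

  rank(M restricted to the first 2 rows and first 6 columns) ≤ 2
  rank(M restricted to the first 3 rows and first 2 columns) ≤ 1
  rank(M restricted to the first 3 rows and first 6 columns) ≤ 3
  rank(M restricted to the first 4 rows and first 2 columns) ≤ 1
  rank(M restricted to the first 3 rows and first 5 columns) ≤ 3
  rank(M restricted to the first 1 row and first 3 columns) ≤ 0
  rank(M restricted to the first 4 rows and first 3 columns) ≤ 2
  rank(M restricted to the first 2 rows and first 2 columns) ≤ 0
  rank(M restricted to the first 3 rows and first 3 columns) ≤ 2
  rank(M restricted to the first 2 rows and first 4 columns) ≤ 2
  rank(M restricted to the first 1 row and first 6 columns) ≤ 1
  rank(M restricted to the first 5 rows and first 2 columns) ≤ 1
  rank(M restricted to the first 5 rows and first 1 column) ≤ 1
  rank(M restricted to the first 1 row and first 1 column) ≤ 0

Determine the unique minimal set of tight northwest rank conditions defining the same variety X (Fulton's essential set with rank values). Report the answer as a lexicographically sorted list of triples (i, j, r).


Recovering R(i,j) via the rank-extension bound from the 14 conditions:

  0 | 0 | 0 | 1 | 1 | 1
  0 | 0 | 1 | 2 | 2 | 2
  1 | 1 | 2 | 3 | 3 | 3
  1 | 1 | 2 | 3 | 4 | 4
  1 | 1 | 2 | 3 | 4 | 5
  1 | 2 | 3 | 4 | 5 | 6

hence w(1..6) = (4, 3, 1, 5, 6, 2).

|D(w)|=7, |Ess(w)|=3:

[(1, 3, 0), (2, 2, 0), (5, 2, 1)]


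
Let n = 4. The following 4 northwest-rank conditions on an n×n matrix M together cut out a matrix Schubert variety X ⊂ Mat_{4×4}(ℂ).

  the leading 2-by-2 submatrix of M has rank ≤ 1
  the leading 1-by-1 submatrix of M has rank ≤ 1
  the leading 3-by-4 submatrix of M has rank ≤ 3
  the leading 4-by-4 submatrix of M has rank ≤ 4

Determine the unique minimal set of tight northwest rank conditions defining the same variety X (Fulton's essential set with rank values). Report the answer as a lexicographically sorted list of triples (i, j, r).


Reconstructing r_w from the 4 given conditions:

  R[1]: 1  1  1  1
  R[2]: 1  1  2  2
  R[3]: 1  2  3  3
  R[4]: 1  2  3  4

giving w = (1, 3, 2, 4) via Δ²R.

D(w) has 1 cell with 1 SE-corner; essential set:

[(2, 2, 1)]


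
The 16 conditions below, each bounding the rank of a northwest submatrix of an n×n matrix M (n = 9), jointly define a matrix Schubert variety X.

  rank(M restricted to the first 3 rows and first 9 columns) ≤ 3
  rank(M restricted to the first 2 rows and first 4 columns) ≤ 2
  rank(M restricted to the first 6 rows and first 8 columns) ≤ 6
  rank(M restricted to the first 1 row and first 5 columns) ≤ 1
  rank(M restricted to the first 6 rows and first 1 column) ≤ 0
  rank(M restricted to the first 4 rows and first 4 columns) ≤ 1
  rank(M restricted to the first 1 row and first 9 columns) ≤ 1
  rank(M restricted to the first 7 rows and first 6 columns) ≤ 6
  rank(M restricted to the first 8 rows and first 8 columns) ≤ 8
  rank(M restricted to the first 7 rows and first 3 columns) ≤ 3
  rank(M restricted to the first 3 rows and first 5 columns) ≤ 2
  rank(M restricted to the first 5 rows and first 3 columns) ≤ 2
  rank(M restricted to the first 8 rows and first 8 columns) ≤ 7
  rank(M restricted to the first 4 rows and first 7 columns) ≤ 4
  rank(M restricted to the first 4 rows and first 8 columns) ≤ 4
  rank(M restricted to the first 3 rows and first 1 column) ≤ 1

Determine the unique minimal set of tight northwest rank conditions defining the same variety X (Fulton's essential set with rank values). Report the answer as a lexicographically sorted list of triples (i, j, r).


Computing R[i][j] = min implied NW-rank bound (n=9, 16 conditions):

  row 1: 0 | 1 | 1 | 1 | 1 | 1 | 1 | 1 | 1
  row 2: 0 | 1 | 1 | 1 | 2 | 2 | 2 | 2 | 2
  row 3: 0 | 1 | 1 | 1 | 2 | 3 | 3 | 3 | 3
  row 4: 0 | 1 | 1 | 1 | 2 | 3 | 4 | 4 | 4
  row 5: 0 | 1 | 2 | 2 | 3 | 4 | 5 | 5 | 5
  row 6: 0 | 1 | 2 | 3 | 4 | 5 | 6 | 6 | 6
  row 7: 1 | 2 | 3 | 4 | 5 | 6 | 7 | 7 | 7
  row 8: 1 | 2 | 3 | 4 | 5 | 6 | 7 | 7 | 8
  row 9: 1 | 2 | 3 | 4 | 5 | 6 | 7 | 8 | 9

the unique w with this rank table is (2, 5, 6, 7, 3, 4, 1, 9, 8).

3 SE-corners of the 13-cell Rothe diagram give Ess(w):

[(4, 4, 1), (6, 1, 0), (8, 8, 7)]


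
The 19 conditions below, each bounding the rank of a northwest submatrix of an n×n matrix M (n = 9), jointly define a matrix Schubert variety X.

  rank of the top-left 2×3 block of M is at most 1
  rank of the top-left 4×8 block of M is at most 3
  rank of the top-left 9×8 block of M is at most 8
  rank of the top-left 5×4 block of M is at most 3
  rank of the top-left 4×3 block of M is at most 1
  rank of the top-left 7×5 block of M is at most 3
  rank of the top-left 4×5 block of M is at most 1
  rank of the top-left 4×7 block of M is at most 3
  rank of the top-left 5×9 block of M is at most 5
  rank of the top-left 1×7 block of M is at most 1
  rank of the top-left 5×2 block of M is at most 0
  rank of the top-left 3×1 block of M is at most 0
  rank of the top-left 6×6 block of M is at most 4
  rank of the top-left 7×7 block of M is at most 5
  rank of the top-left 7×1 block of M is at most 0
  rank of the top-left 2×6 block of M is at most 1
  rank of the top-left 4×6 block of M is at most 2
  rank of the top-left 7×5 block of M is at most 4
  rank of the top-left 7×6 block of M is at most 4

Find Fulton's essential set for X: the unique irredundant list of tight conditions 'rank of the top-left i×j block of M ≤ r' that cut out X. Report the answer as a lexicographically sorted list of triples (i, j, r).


Rank table r_w(9×9) implied by the 19 constraints:

  row 1: 0, 0, 1, 1, 1, 1, 1, 1, 1
  row 2: 0, 0, 1, 1, 1, 1, 2, 2, 2
  row 3: 0, 0, 1, 1, 1, 2, 3, 3, 3
  row 4: 0, 0, 1, 1, 1, 2, 3, 3, 4
  row 5: 0, 0, 1, 2, 2, 3, 4, 4, 5
  row 6: 0, 1, 2, 3, 3, 4, 5, 5, 6
  row 7: 0, 1, 2, 3, 3, 4, 5, 6, 7
  row 8: 1, 2, 3, 4, 4, 5, 6, 7, 8
  row 9: 1, 2, 3, 4, 5, 6, 7, 8, 9

hence w(1..9) = (3, 7, 6, 9, 4, 2, 8, 1, 5).

6 SE-corners of the 21-cell Rothe diagram give Ess(w):

[(2, 6, 1), (4, 5, 1), (4, 8, 3), (5, 2, 0), (7, 1, 0), (7, 5, 3)]


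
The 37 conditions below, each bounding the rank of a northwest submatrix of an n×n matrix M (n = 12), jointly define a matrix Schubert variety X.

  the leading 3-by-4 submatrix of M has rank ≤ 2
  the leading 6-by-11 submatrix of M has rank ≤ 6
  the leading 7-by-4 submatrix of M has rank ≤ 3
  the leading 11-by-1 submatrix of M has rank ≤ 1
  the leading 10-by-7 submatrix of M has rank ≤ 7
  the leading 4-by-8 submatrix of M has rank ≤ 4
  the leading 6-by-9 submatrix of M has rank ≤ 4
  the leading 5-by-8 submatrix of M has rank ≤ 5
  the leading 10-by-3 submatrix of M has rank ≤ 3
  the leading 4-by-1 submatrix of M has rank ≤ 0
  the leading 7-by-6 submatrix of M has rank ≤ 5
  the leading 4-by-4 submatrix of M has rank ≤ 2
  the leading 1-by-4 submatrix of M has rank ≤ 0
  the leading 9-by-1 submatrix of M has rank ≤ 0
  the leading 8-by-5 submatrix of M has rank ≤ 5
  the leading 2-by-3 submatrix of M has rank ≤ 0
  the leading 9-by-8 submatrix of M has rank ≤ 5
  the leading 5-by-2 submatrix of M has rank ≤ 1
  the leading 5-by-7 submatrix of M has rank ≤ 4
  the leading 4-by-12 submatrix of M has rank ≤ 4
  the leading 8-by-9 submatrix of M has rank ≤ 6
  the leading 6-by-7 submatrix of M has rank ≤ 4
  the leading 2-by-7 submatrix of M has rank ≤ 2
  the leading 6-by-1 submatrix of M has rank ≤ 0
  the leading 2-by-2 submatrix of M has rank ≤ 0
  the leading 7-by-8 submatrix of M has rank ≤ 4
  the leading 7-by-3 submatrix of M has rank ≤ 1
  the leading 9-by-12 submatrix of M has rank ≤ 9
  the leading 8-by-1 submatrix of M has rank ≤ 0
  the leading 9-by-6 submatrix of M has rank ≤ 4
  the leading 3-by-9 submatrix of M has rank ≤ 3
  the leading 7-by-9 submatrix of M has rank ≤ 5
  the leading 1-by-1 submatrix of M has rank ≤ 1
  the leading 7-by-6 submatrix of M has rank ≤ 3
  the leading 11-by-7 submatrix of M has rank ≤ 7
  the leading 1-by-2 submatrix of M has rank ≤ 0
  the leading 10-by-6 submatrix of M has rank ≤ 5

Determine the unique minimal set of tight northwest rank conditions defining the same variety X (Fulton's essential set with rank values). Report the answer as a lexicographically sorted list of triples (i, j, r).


Recovering R(i,j) via the rank-extension bound from the 37 conditions:

  0, 0, 0, 0, 1, 1, 1, 1, 1, 1, 1, 1
  0, 0, 0, 1, 2, 2, 2, 2, 2, 2, 2, 2
  0, 1, 1, 2, 3, 3, 3, 3, 3, 3, 3, 3
  0, 1, 1, 2, 3, 3, 4, 4, 4, 4, 4, 4
  0, 1, 1, 2, 3, 3, 4, 4, 4, 5, 5, 5
  0, 1, 1, 2, 3, 3, 4, 4, 4, 5, 6, 6
  0, 1, 1, 2, 3, 3, 4, 4, 5, 6, 7, 7
  0, 1, 2, 3, 4, 4, 5, 5, 6, 7, 8, 8
  0, 1, 2, 3, 4, 4, 5, 5, 6, 7, 8, 9
  1, 2, 3, 4, 5, 5, 6, 6, 7, 8, 9, 10
  1, 2, 3, 4, 5, 6, 7, 7, 8, 9, 10, 11
  1, 2, 3, 4, 5, 6, 7, 8, 9, 10, 11, 12

reading off 1-entries of Δ²R: w = (5, 4, 2, 7, 10, 11, 9, 3, 12, 1, 6, 8).

Rothe diagram D(w) (29 cells), 9 SE-corners (essential conditions):

[(1, 4, 0), (2, 3, 0), (6, 9, 4), (7, 3, 1), (7, 6, 3), (7, 8, 4), (9, 1, 0), (9, 6, 4), (9, 8, 5)]


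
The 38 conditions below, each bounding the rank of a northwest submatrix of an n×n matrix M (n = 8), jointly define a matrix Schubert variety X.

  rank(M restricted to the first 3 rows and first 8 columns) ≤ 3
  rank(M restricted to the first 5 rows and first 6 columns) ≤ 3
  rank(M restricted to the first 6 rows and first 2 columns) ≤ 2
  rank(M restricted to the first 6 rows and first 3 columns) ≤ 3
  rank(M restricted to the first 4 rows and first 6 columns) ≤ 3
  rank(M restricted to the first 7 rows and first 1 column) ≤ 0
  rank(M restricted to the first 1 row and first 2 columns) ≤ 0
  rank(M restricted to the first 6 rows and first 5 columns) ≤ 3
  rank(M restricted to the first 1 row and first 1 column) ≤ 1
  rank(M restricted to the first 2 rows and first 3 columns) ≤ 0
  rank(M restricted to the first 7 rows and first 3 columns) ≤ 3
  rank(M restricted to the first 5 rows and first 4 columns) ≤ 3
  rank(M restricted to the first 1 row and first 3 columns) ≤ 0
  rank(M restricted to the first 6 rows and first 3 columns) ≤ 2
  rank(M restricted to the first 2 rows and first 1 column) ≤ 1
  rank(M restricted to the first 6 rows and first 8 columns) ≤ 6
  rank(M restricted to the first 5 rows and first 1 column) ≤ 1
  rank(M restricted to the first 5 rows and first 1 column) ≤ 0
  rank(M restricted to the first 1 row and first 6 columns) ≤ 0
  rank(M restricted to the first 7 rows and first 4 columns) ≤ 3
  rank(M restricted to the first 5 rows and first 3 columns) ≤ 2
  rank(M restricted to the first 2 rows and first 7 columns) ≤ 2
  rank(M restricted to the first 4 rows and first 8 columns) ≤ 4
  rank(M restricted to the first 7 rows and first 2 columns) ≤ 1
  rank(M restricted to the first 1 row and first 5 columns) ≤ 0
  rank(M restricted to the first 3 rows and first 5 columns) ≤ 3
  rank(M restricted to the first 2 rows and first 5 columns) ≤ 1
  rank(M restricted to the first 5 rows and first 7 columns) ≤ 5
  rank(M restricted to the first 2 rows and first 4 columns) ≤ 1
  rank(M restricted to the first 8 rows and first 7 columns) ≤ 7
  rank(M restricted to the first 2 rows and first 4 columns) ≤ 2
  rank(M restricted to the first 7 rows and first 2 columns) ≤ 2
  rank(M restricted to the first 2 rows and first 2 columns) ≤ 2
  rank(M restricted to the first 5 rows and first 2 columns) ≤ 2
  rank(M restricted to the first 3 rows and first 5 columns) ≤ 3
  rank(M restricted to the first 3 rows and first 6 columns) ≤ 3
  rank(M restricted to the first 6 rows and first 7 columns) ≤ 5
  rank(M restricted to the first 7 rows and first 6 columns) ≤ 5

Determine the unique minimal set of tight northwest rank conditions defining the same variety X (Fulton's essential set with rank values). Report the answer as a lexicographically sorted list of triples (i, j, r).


Propagating the 38 rank bounds to every northwest block:

  0  0  0  0  0  0  1  1
  0  0  0  1  1  1  2  2
  0  1  1  2  2  2  3  3
  0  1  2  3  3  3  4  4
  0  1  2  3  3  3  4  5
  0  1  2  3  3  4  5  6
  0  1  2  3  4  5  6  7
  1  2  3  4  5  6  7  8

second differences of R give the permutation w = (7, 4, 2, 3, 8, 6, 5, 1).

ℓ(w)=17; the 5 essential cells (i,j,r):

[(1, 6, 0), (2, 3, 0), (5, 6, 3), (6, 5, 3), (7, 1, 0)]


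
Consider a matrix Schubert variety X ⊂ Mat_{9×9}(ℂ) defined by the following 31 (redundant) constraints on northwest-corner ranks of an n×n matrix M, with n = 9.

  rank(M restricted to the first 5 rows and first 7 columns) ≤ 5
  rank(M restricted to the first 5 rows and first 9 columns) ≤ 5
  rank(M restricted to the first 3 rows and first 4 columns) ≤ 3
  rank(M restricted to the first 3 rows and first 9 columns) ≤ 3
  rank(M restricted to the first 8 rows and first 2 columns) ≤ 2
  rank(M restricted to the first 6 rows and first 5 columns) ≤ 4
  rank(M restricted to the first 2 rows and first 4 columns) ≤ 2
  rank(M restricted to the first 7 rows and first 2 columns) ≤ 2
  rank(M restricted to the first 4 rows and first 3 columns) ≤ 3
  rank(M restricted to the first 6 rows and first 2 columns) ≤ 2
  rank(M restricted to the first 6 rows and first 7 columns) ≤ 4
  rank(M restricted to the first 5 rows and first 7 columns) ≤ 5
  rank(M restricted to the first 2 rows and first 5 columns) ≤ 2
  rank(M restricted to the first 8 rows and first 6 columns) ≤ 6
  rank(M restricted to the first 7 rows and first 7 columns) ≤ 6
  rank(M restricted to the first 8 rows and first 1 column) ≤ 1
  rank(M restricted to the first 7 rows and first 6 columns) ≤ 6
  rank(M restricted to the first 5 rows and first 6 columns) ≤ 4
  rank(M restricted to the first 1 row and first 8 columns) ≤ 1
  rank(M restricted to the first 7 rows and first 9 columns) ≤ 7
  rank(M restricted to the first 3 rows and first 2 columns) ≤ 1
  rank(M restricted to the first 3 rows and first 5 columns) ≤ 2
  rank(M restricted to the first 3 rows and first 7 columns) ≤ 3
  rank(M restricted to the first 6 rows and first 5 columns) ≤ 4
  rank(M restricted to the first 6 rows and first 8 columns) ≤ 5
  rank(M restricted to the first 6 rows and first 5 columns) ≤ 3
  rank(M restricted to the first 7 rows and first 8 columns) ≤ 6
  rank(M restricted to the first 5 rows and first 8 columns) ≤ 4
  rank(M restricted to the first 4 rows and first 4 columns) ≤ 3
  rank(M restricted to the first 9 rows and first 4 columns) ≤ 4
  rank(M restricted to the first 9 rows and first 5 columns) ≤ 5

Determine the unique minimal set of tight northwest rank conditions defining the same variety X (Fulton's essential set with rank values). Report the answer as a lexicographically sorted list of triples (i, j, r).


The tightest implied rank at each (i,j), from the 31 conditions:

  i=1: 1, 1, 1, 1, 1, 1, 1, 1, 1
  i=2: 1, 1, 2, 2, 2, 2, 2, 2, 2
  i=3: 1, 1, 2, 2, 2, 3, 3, 3, 3
  i=4: 1, 2, 3, 3, 3, 4, 4, 4, 4
  i=5: 1, 2, 3, 3, 3, 4, 4, 4, 5
  i=6: 1, 2, 3, 3, 3, 4, 4, 5, 6
  i=7: 1, 2, 3, 4, 4, 5, 5, 6, 7
  i=8: 1, 2, 3, 4, 5, 6, 6, 7, 8
  i=9: 1, 2, 3, 4, 5, 6, 7, 8, 9

the unique w with this rank table is (1, 3, 6, 2, 9, 8, 4, 5, 7).

5 SE-corners of the 11-cell Rothe diagram give Ess(w):

[(3, 2, 1), (3, 5, 2), (5, 8, 4), (6, 5, 3), (6, 7, 4)]


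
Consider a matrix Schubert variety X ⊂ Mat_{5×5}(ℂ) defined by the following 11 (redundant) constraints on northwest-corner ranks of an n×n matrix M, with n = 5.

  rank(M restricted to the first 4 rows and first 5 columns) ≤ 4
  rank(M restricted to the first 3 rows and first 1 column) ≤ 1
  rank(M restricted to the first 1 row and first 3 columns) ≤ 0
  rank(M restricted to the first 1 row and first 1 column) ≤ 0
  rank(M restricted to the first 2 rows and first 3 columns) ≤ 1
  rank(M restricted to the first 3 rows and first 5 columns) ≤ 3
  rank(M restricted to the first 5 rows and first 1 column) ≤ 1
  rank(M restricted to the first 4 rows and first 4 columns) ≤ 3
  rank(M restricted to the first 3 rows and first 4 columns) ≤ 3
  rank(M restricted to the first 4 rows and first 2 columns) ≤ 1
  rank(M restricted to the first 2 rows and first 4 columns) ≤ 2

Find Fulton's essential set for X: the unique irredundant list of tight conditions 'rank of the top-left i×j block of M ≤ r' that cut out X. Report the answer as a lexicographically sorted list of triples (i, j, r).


The tightest implied rank at each (i,j), from the 11 conditions:

  i=1: 0 0 0 1 1
  i=2: 1 1 1 2 2
  i=3: 1 1 2 3 3
  i=4: 1 1 2 3 4
  i=5: 1 2 3 4 5

the unique w with this rank table is (4, 1, 3, 5, 2).

Rothe diagram D(w) (5 cells), 2 SE-corners (essential conditions):

[(1, 3, 0), (4, 2, 1)]


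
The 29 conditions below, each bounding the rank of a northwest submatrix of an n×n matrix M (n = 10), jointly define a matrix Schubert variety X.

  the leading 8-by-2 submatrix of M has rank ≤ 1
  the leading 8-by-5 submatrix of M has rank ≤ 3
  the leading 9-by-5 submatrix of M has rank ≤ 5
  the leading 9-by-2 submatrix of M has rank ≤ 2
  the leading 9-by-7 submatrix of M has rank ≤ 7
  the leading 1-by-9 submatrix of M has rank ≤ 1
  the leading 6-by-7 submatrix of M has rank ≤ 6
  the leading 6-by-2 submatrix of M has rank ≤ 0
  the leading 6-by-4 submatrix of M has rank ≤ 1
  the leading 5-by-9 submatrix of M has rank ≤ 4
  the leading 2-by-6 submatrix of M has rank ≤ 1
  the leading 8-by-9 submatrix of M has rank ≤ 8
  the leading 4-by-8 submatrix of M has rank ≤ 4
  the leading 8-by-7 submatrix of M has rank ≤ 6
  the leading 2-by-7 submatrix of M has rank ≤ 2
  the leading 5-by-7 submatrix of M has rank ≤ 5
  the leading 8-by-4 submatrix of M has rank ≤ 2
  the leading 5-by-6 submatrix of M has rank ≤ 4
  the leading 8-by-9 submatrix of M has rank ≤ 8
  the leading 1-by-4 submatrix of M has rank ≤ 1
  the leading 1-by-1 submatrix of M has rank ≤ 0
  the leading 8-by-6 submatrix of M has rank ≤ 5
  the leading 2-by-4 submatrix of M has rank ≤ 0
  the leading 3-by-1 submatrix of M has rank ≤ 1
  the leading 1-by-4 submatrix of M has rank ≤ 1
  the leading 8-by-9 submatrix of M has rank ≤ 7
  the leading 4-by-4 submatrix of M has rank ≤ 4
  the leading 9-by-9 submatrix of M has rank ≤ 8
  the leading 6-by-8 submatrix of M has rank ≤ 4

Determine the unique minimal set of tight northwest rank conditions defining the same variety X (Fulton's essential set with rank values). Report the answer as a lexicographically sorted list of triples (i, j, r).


Rank table r_w(10×10) implied by the 29 constraints:

  R[1]: 0 | 0 | 0 | 0 | 1 | 1 | 1 | 1 | 1 | 1
  R[2]: 0 | 0 | 0 | 0 | 1 | 1 | 2 | 2 | 2 | 2
  R[3]: 0 | 0 | 1 | 1 | 2 | 2 | 3 | 3 | 3 | 3
  R[4]: 0 | 0 | 1 | 1 | 2 | 3 | 4 | 4 | 4 | 4
  R[5]: 0 | 0 | 1 | 1 | 2 | 3 | 4 | 4 | 4 | 5
  R[6]: 0 | 0 | 1 | 1 | 2 | 3 | 4 | 4 | 5 | 6
  R[7]: 1 | 1 | 2 | 2 | 3 | 4 | 5 | 5 | 6 | 7
  R[8]: 1 | 1 | 2 | 2 | 3 | 4 | 5 | 6 | 7 | 8
  R[9]: 1 | 2 | 3 | 3 | 4 | 5 | 6 | 7 | 8 | 9
  R[10]: 1 | 2 | 3 | 4 | 5 | 6 | 7 | 8 | 9 | 10

so w = (5, 7, 3, 6, 10, 9, 1, 8, 2, 4).

D(w) has 25 cells with 8 SE-corners; essential set:

[(2, 4, 0), (2, 6, 1), (5, 9, 4), (6, 2, 0), (6, 4, 1), (6, 8, 4), (8, 2, 1), (8, 4, 2)]


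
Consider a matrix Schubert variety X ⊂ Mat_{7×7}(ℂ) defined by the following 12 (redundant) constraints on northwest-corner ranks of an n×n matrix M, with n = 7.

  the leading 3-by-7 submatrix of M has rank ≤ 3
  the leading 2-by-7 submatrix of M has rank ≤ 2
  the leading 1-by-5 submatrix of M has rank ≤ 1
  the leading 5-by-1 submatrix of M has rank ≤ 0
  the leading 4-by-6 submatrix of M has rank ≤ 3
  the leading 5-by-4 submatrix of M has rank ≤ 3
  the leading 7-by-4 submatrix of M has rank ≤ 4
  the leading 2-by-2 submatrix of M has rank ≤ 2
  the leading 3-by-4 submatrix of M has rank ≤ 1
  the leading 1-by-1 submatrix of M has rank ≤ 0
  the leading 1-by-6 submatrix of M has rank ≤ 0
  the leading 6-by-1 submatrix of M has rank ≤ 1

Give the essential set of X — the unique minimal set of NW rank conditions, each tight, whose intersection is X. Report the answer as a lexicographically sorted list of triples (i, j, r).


Recovering R(i,j) via the rank-extension bound from the 12 conditions:

  row 1: 0  0  0  0  0  0  1
  row 2: 0  1  1  1  1  1  2
  row 3: 0  1  1  1  2  2  3
  row 4: 0  1  2  2  3  3  4
  row 5: 0  1  2  3  4  4  5
  row 6: 1  2  3  4  5  5  6
  row 7: 1  2  3  4  5  6  7

reading off 1-entries of Δ²R: w = (7, 2, 5, 3, 4, 1, 6).

Fulton essential set (3 of the 12 Rothe cells):

[(1, 6, 0), (3, 4, 1), (5, 1, 0)]


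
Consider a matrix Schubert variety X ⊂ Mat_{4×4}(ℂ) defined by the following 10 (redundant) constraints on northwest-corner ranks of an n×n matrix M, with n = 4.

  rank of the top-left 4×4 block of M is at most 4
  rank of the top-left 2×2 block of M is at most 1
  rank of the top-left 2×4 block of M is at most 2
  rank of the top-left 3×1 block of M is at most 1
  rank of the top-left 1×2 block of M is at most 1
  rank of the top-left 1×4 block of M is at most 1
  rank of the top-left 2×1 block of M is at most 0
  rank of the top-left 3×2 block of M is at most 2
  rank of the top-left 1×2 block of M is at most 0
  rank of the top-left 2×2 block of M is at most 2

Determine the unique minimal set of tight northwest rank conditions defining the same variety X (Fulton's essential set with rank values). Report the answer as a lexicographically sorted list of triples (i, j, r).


Rank table r_w(4×4) implied by the 10 constraints:

  i=1: 0 0 1 1
  i=2: 0 1 2 2
  i=3: 1 2 3 3
  i=4: 1 2 3 4

giving w = (3, 2, 1, 4) via Δ²R.

D(w) has 3 cells with 2 SE-corners; essential set:

[(1, 2, 0), (2, 1, 0)]


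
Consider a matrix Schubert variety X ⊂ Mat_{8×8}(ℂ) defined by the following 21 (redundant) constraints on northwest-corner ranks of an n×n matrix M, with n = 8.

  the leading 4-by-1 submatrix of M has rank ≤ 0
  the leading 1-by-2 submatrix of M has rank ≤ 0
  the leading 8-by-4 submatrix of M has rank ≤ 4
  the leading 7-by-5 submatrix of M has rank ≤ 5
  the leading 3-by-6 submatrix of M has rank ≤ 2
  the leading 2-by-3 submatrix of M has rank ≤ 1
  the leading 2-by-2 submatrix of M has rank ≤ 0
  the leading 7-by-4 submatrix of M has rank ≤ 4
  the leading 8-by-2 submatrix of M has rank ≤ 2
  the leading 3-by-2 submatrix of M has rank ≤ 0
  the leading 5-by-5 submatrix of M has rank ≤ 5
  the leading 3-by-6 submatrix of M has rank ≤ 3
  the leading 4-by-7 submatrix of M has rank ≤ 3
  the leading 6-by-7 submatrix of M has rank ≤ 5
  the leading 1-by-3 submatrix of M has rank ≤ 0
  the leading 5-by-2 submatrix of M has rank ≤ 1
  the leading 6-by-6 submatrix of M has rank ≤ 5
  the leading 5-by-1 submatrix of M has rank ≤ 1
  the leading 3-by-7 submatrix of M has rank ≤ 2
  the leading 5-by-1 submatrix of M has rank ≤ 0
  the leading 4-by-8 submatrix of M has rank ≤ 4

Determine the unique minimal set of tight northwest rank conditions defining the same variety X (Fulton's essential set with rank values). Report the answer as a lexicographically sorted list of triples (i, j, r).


Rank table r_w(8×8) implied by the 21 constraints:

  0 | 0 | 0 | 1 | 1 | 1 | 1 | 1
  0 | 0 | 1 | 2 | 2 | 2 | 2 | 2
  0 | 0 | 1 | 2 | 2 | 2 | 2 | 3
  0 | 1 | 2 | 3 | 3 | 3 | 3 | 4
  0 | 1 | 2 | 3 | 4 | 4 | 4 | 5
  1 | 2 | 3 | 4 | 5 | 5 | 5 | 6
  1 | 2 | 3 | 4 | 5 | 6 | 6 | 7
  1 | 2 | 3 | 4 | 5 | 6 | 7 | 8

so w = (4, 3, 8, 2, 5, 1, 6, 7).

Fulton essential set (4 of the 12 Rothe cells):

[(1, 3, 0), (3, 2, 0), (3, 7, 2), (5, 1, 0)]


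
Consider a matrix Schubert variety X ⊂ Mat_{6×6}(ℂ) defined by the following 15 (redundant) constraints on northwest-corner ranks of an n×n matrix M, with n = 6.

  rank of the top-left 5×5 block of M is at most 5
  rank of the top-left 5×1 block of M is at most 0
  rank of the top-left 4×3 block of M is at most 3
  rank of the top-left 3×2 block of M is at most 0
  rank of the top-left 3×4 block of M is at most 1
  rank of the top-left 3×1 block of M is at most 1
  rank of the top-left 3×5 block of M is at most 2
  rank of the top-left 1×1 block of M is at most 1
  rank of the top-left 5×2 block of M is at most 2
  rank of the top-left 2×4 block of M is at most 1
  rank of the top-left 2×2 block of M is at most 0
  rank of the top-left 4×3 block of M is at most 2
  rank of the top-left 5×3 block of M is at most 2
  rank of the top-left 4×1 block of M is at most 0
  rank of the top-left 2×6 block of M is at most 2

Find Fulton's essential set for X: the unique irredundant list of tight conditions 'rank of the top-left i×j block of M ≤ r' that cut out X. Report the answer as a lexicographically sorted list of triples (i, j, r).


Computing R[i][j] = min implied NW-rank bound (n=6, 15 conditions):

  R[1]: 0 0 1 1 1 1
  R[2]: 0 0 1 1 2 2
  R[3]: 0 0 1 1 2 3
  R[4]: 0 1 2 2 3 4
  R[5]: 0 1 2 3 4 5
  R[6]: 1 2 3 4 5 6

so w = (3, 5, 6, 2, 4, 1).

ℓ(w)=10; the 3 essential cells (i,j,r):

[(3, 2, 0), (3, 4, 1), (5, 1, 0)]


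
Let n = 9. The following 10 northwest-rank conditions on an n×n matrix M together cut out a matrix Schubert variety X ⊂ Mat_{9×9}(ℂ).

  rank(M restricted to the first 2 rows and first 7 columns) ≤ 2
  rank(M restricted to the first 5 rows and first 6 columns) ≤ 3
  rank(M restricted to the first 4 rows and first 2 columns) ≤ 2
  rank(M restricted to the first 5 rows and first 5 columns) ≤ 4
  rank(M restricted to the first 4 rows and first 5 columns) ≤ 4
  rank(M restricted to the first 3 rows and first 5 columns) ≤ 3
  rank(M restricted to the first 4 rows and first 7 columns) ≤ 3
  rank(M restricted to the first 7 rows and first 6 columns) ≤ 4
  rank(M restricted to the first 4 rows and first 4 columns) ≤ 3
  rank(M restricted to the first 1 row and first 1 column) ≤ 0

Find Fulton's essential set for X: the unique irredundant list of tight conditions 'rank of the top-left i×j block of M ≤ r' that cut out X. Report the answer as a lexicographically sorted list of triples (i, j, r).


Propagating the 10 rank bounds to every northwest block:

  R[1]: 0 | 1 | 1 | 1 | 1 | 1 | 1 | 1 | 1
  R[2]: 1 | 2 | 2 | 2 | 2 | 2 | 2 | 2 | 2
  R[3]: 1 | 2 | 3 | 3 | 3 | 3 | 3 | 3 | 3
  R[4]: 1 | 2 | 3 | 3 | 3 | 3 | 3 | 4 | 4
  R[5]: 1 | 2 | 3 | 3 | 3 | 3 | 4 | 5 | 5
  R[6]: 1 | 2 | 3 | 4 | 4 | 4 | 5 | 6 | 6
  R[7]: 1 | 2 | 3 | 4 | 4 | 4 | 5 | 6 | 7
  R[8]: 1 | 2 | 3 | 4 | 5 | 5 | 6 | 7 | 8
  R[9]: 1 | 2 | 3 | 4 | 5 | 6 | 7 | 8 | 9

second differences of R give the permutation w = (2, 1, 3, 8, 7, 4, 9, 5, 6).

|D(w)|=10, |Ess(w)|=4:

[(1, 1, 0), (4, 7, 3), (5, 6, 3), (7, 6, 4)]


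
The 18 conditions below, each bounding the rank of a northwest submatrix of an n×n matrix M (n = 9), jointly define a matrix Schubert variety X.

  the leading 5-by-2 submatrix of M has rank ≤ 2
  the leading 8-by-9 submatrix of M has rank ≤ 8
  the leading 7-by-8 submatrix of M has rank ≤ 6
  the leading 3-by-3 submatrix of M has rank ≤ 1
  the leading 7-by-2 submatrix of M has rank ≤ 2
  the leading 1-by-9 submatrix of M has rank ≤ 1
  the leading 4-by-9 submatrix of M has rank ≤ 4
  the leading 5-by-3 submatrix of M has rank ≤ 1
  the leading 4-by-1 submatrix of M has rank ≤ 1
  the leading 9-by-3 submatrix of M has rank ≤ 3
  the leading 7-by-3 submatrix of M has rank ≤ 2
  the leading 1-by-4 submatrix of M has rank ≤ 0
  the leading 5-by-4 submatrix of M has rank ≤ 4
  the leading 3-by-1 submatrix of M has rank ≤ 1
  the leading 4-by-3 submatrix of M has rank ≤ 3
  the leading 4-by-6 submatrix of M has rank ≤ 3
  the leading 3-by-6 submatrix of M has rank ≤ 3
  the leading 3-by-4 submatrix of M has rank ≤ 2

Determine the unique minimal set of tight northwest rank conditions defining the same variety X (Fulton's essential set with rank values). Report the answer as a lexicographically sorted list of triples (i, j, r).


Propagating the 18 rank bounds to every northwest block:

  R[1]: 0 | 0 | 0 | 0 | 1 | 1 | 1 | 1 | 1
  R[2]: 1 | 1 | 1 | 1 | 2 | 2 | 2 | 2 | 2
  R[3]: 1 | 1 | 1 | 2 | 3 | 3 | 3 | 3 | 3
  R[4]: 1 | 1 | 1 | 2 | 3 | 3 | 4 | 4 | 4
  R[5]: 1 | 1 | 1 | 2 | 3 | 4 | 5 | 5 | 5
  R[6]: 1 | 2 | 2 | 3 | 4 | 5 | 6 | 6 | 6
  R[7]: 1 | 2 | 2 | 3 | 4 | 5 | 6 | 6 | 7
  R[8]: 1 | 2 | 3 | 4 | 5 | 6 | 7 | 7 | 8
  R[9]: 1 | 2 | 3 | 4 | 5 | 6 | 7 | 8 | 9

hence w(1..9) = (5, 1, 4, 7, 6, 2, 9, 3, 8).

D(w) has 13 cells with 5 SE-corners; essential set:

[(1, 4, 0), (4, 6, 3), (5, 3, 1), (7, 3, 2), (7, 8, 6)]


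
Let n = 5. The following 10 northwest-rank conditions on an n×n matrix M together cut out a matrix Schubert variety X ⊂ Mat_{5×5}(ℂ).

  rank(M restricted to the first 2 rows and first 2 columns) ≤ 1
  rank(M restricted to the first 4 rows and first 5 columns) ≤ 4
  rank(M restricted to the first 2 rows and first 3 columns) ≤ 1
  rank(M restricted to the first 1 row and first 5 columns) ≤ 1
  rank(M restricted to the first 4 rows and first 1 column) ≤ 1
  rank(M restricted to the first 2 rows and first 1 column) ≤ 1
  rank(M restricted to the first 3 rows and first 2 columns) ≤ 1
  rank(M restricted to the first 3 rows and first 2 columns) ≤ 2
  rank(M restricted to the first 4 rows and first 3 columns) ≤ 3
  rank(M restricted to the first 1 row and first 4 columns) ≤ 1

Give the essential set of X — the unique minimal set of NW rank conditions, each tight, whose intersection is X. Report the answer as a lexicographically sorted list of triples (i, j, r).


Reconstructing r_w from the 10 given conditions:

  R[1]: 1 | 1 | 1 | 1 | 1
  R[2]: 1 | 1 | 1 | 2 | 2
  R[3]: 1 | 1 | 2 | 3 | 3
  R[4]: 1 | 2 | 3 | 4 | 4
  R[5]: 1 | 2 | 3 | 4 | 5

giving w = (1, 4, 3, 2, 5) via Δ²R.

2 SE-corners of the 3-cell Rothe diagram give Ess(w):

[(2, 3, 1), (3, 2, 1)]


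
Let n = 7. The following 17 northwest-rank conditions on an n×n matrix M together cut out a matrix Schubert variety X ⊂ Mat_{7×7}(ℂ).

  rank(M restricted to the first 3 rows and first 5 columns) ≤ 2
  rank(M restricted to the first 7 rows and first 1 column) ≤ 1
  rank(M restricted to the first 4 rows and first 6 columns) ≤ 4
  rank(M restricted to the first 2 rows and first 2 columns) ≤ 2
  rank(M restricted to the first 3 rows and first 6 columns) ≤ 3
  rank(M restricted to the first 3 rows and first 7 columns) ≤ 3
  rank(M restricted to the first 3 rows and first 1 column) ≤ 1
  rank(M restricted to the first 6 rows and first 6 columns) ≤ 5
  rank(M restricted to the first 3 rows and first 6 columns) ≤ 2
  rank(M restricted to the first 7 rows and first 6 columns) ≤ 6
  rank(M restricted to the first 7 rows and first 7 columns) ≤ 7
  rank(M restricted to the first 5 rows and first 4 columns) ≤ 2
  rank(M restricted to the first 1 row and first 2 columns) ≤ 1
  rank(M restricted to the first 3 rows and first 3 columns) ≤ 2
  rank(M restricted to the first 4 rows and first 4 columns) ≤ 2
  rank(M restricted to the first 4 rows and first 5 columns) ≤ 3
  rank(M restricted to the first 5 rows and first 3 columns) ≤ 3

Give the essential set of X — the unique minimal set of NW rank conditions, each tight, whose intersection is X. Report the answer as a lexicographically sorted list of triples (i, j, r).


Reconstructing r_w from the 17 given conditions:

  R[1]: 1 1 1 1 1 1 1
  R[2]: 1 2 2 2 2 2 2
  R[3]: 1 2 2 2 2 2 3
  R[4]: 1 2 2 2 3 3 4
  R[5]: 1 2 2 2 3 4 5
  R[6]: 1 2 3 3 4 5 6
  R[7]: 1 2 3 4 5 6 7

the unique w with this rank table is (1, 2, 7, 5, 6, 3, 4).

Fulton essential set (2 of the 8 Rothe cells):

[(3, 6, 2), (5, 4, 2)]


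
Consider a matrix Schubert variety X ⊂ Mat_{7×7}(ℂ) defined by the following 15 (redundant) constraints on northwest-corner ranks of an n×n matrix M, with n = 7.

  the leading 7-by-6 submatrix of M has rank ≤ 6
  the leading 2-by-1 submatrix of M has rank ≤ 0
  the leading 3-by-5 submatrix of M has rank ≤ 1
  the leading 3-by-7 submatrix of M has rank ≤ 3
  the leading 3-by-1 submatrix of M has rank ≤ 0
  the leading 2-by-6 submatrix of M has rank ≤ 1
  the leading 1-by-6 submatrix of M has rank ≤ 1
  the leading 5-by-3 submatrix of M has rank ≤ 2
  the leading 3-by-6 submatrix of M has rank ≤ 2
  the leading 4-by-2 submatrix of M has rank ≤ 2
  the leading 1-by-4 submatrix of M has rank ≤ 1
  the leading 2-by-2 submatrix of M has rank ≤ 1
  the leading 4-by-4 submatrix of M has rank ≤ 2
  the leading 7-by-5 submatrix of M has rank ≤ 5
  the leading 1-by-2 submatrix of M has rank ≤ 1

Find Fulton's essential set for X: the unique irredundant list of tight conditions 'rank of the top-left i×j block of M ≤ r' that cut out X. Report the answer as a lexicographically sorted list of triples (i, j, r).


Recovering R(i,j) via the rank-extension bound from the 15 conditions:

  R[1]: 0 | 1 | 1 | 1 | 1 | 1 | 1
  R[2]: 0 | 1 | 1 | 1 | 1 | 1 | 2
  R[3]: 0 | 1 | 1 | 1 | 1 | 2 | 3
  R[4]: 1 | 2 | 2 | 2 | 2 | 3 | 4
  R[5]: 1 | 2 | 2 | 3 | 3 | 4 | 5
  R[6]: 1 | 2 | 3 | 4 | 4 | 5 | 6
  R[7]: 1 | 2 | 3 | 4 | 5 | 6 | 7

giving w = (2, 7, 6, 1, 4, 3, 5) via Δ²R.

ℓ(w)=11; the 4 essential cells (i,j,r):

[(2, 6, 1), (3, 1, 0), (3, 5, 1), (5, 3, 2)]


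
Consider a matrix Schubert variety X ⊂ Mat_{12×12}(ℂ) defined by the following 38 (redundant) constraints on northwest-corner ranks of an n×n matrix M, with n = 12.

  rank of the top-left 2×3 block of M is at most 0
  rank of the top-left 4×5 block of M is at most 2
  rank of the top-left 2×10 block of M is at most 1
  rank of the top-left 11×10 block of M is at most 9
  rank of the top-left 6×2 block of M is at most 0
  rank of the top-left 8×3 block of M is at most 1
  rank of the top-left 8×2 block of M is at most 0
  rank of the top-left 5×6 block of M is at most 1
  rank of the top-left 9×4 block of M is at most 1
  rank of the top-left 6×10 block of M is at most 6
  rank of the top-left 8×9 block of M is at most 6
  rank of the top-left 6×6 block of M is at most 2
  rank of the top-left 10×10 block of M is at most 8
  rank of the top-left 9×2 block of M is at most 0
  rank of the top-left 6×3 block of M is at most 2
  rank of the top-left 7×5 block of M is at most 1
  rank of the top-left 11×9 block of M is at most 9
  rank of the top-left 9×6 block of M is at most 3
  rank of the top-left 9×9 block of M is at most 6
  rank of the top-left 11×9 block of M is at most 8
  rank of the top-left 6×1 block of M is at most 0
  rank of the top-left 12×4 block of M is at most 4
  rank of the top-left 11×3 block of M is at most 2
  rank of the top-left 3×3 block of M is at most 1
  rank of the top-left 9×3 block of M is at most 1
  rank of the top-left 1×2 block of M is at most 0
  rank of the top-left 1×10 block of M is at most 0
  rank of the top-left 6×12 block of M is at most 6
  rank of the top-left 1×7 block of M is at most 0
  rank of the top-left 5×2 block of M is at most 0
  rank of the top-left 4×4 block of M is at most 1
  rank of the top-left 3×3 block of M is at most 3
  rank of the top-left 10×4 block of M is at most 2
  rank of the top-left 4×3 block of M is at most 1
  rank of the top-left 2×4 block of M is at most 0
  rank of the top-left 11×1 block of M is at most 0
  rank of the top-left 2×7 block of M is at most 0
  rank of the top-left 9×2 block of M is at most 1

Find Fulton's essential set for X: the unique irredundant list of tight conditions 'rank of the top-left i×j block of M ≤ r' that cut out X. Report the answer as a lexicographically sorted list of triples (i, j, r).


Computing R[i][j] = min implied NW-rank bound (n=12, 38 conditions):

  row 1: 0 | 0 | 0 | 0 | 0 | 0 | 0 | 0 | 0 | 0 | 1 | 1
  row 2: 0 | 0 | 0 | 0 | 0 | 0 | 0 | 1 | 1 | 1 | 2 | 2
  row 3: 0 | 0 | 1 | 1 | 1 | 1 | 1 | 2 | 2 | 2 | 3 | 3
  row 4: 0 | 0 | 1 | 1 | 1 | 1 | 2 | 3 | 3 | 3 | 4 | 4
  row 5: 0 | 0 | 1 | 1 | 1 | 1 | 2 | 3 | 4 | 4 | 5 | 5
  row 6: 0 | 0 | 1 | 1 | 1 | 2 | 3 | 4 | 5 | 5 | 6 | 6
  row 7: 0 | 0 | 1 | 1 | 1 | 2 | 3 | 4 | 5 | 6 | 7 | 7
  row 8: 0 | 0 | 1 | 1 | 2 | 3 | 4 | 5 | 6 | 7 | 8 | 8
  row 9: 0 | 0 | 1 | 1 | 2 | 3 | 4 | 5 | 6 | 7 | 8 | 9
  row 10: 0 | 1 | 2 | 2 | 3 | 4 | 5 | 6 | 7 | 8 | 9 | 10
  row 11: 0 | 1 | 2 | 3 | 4 | 5 | 6 | 7 | 8 | 9 | 10 | 11
  row 12: 1 | 2 | 3 | 4 | 5 | 6 | 7 | 8 | 9 | 10 | 11 | 12

reading off 1-entries of Δ²R: w = (11, 8, 3, 7, 9, 6, 10, 5, 12, 2, 4, 1).

D(w) has 45 cells with 7 SE-corners; essential set:

[(1, 10, 0), (2, 7, 0), (5, 6, 1), (7, 5, 1), (9, 2, 0), (9, 4, 1), (11, 1, 0)]
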